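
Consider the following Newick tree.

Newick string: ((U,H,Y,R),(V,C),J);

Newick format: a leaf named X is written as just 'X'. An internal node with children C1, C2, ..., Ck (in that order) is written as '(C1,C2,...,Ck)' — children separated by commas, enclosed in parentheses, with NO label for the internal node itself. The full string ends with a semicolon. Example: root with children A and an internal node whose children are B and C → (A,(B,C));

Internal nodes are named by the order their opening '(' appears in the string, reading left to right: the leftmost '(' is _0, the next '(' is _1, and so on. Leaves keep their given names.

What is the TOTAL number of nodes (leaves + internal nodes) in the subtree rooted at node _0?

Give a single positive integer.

Newick: ((U,H,Y,R),(V,C),J);
Locate _0: it is the '(' at position 0 (the 1st '(' reading left to right).
Query: subtree rooted at _0
_0: subtree_size = 1 + 9
  _1: subtree_size = 1 + 4
    U: subtree_size = 1 + 0
    H: subtree_size = 1 + 0
    Y: subtree_size = 1 + 0
    R: subtree_size = 1 + 0
  _2: subtree_size = 1 + 2
    V: subtree_size = 1 + 0
    C: subtree_size = 1 + 0
  J: subtree_size = 1 + 0
Total subtree size of _0: 10

Answer: 10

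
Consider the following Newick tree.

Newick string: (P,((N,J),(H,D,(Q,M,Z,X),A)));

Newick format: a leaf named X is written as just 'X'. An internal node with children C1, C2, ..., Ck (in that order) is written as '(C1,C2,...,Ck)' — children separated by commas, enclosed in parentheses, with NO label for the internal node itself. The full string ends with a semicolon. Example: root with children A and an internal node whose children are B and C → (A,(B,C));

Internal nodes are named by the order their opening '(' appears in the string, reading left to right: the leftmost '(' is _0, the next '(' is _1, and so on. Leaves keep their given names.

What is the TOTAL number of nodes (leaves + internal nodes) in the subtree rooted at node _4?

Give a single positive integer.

Answer: 5

Derivation:
Newick: (P,((N,J),(H,D,(Q,M,Z,X),A)));
Locate _4: it is the '(' at position 15 (the 5th '(' reading left to right).
Query: subtree rooted at _4
_4: subtree_size = 1 + 4
  Q: subtree_size = 1 + 0
  M: subtree_size = 1 + 0
  Z: subtree_size = 1 + 0
  X: subtree_size = 1 + 0
Total subtree size of _4: 5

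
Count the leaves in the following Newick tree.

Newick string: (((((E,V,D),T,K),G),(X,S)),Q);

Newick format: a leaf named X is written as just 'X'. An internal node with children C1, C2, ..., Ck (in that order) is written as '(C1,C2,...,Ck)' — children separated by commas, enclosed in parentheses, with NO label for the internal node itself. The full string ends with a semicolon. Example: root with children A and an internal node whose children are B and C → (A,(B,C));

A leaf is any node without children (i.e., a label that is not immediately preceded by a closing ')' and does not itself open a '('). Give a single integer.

Answer: 9

Derivation:
Newick: (((((E,V,D),T,K),G),(X,S)),Q);
Scan left-to-right; a leaf is any maximal label run not followed by '(':
  pos 5: leaf 'E' → count = 1
  pos 7: leaf 'V' → count = 2
  pos 9: leaf 'D' → count = 3
  pos 12: leaf 'T' → count = 4
  pos 14: leaf 'K' → count = 5
  pos 17: leaf 'G' → count = 6
  pos 21: leaf 'X' → count = 7
  pos 23: leaf 'S' → count = 8
  pos 27: leaf 'Q' → count = 9
Total leaves: 9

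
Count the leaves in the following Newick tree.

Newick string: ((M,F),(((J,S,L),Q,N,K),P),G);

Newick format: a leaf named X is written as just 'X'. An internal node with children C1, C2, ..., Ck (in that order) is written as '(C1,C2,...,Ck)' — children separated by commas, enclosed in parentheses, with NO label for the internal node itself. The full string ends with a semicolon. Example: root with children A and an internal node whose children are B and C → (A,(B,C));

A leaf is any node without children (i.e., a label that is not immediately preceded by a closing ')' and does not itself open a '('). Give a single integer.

Newick: ((M,F),(((J,S,L),Q,N,K),P),G);
Scan left-to-right; a leaf is any maximal label run not followed by '(':
  pos 2: leaf 'M' → count = 1
  pos 4: leaf 'F' → count = 2
  pos 10: leaf 'J' → count = 3
  pos 12: leaf 'S' → count = 4
  pos 14: leaf 'L' → count = 5
  pos 17: leaf 'Q' → count = 6
  pos 19: leaf 'N' → count = 7
  pos 21: leaf 'K' → count = 8
  pos 24: leaf 'P' → count = 9
  pos 27: leaf 'G' → count = 10
Total leaves: 10

Answer: 10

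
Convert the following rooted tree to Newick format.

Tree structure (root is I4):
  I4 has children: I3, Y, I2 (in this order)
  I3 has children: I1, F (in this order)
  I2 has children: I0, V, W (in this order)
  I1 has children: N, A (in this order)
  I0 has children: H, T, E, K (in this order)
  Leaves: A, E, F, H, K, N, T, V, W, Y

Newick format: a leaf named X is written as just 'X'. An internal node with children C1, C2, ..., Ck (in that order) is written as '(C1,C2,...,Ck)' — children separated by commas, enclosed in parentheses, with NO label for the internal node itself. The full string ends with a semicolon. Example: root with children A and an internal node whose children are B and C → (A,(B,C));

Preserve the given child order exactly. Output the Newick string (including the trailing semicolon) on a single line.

Answer: (((N,A),F),Y,((H,T,E,K),V,W));

Derivation:
internal I4 with children ['I3', 'Y', 'I2']
  internal I3 with children ['I1', 'F']
    internal I1 with children ['N', 'A']
      leaf 'N' → 'N'
      leaf 'A' → 'A'
    → '(N,A)'
    leaf 'F' → 'F'
  → '((N,A),F)'
  leaf 'Y' → 'Y'
  internal I2 with children ['I0', 'V', 'W']
    internal I0 with children ['H', 'T', 'E', 'K']
      leaf 'H' → 'H'
      leaf 'T' → 'T'
      leaf 'E' → 'E'
      leaf 'K' → 'K'
    → '(H,T,E,K)'
    leaf 'V' → 'V'
    leaf 'W' → 'W'
  → '((H,T,E,K),V,W)'
→ '(((N,A),F),Y,((H,T,E,K),V,W))'
Final: (((N,A),F),Y,((H,T,E,K),V,W));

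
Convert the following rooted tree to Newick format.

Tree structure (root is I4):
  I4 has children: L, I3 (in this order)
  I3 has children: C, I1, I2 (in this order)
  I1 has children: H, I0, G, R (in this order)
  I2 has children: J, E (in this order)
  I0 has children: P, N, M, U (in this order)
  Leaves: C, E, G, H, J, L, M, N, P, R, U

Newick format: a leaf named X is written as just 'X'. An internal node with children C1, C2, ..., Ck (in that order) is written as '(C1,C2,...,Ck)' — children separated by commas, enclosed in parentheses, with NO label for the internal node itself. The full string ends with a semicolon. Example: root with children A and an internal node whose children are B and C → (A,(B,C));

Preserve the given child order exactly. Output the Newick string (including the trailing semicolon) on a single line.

Answer: (L,(C,(H,(P,N,M,U),G,R),(J,E)));

Derivation:
internal I4 with children ['L', 'I3']
  leaf 'L' → 'L'
  internal I3 with children ['C', 'I1', 'I2']
    leaf 'C' → 'C'
    internal I1 with children ['H', 'I0', 'G', 'R']
      leaf 'H' → 'H'
      internal I0 with children ['P', 'N', 'M', 'U']
        leaf 'P' → 'P'
        leaf 'N' → 'N'
        leaf 'M' → 'M'
        leaf 'U' → 'U'
      → '(P,N,M,U)'
      leaf 'G' → 'G'
      leaf 'R' → 'R'
    → '(H,(P,N,M,U),G,R)'
    internal I2 with children ['J', 'E']
      leaf 'J' → 'J'
      leaf 'E' → 'E'
    → '(J,E)'
  → '(C,(H,(P,N,M,U),G,R),(J,E))'
→ '(L,(C,(H,(P,N,M,U),G,R),(J,E)))'
Final: (L,(C,(H,(P,N,M,U),G,R),(J,E)));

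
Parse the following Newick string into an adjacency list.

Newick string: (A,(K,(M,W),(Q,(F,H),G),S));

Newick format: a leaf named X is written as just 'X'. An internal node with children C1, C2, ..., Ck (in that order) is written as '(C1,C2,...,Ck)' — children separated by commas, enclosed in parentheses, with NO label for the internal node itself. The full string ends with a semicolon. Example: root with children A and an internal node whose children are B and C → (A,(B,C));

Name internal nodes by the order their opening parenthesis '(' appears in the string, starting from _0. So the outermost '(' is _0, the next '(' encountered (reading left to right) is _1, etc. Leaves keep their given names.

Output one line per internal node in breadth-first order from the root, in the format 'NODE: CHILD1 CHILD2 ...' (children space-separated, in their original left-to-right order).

Input: (A,(K,(M,W),(Q,(F,H),G),S));
Scanning left-to-right, naming '(' by encounter order:
  pos 0: '(' -> open internal node _0 (depth 1)
  pos 3: '(' -> open internal node _1 (depth 2)
  pos 6: '(' -> open internal node _2 (depth 3)
  pos 10: ')' -> close internal node _2 (now at depth 2)
  pos 12: '(' -> open internal node _3 (depth 3)
  pos 15: '(' -> open internal node _4 (depth 4)
  pos 19: ')' -> close internal node _4 (now at depth 3)
  pos 22: ')' -> close internal node _3 (now at depth 2)
  pos 25: ')' -> close internal node _1 (now at depth 1)
  pos 26: ')' -> close internal node _0 (now at depth 0)
Total internal nodes: 5
BFS adjacency from root:
  _0: A _1
  _1: K _2 _3 S
  _2: M W
  _3: Q _4 G
  _4: F H

Answer: _0: A _1
_1: K _2 _3 S
_2: M W
_3: Q _4 G
_4: F H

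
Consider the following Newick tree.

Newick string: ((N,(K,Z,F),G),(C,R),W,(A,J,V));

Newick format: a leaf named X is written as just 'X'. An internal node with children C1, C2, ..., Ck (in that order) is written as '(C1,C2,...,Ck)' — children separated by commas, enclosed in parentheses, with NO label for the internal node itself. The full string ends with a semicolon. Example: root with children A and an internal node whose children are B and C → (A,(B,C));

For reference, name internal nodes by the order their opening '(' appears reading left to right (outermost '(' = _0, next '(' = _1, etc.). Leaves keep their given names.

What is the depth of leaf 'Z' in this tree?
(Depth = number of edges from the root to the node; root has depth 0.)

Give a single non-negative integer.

Newick: ((N,(K,Z,F),G),(C,R),W,(A,J,V));
Naming internals by '(' encounter order: outermost '(' = _0, next = _1, ...
Query node: Z
Path from root: _0 -> _1 -> _2 -> Z
Depth of Z: 3 (number of edges from root)

Answer: 3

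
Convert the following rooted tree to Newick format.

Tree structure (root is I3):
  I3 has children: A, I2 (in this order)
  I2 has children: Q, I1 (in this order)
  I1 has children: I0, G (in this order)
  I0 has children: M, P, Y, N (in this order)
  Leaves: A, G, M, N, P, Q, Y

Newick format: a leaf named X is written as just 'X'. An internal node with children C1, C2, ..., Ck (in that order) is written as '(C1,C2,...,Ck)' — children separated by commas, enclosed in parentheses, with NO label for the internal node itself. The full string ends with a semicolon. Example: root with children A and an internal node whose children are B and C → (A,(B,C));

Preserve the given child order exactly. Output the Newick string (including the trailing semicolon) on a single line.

Answer: (A,(Q,((M,P,Y,N),G)));

Derivation:
internal I3 with children ['A', 'I2']
  leaf 'A' → 'A'
  internal I2 with children ['Q', 'I1']
    leaf 'Q' → 'Q'
    internal I1 with children ['I0', 'G']
      internal I0 with children ['M', 'P', 'Y', 'N']
        leaf 'M' → 'M'
        leaf 'P' → 'P'
        leaf 'Y' → 'Y'
        leaf 'N' → 'N'
      → '(M,P,Y,N)'
      leaf 'G' → 'G'
    → '((M,P,Y,N),G)'
  → '(Q,((M,P,Y,N),G))'
→ '(A,(Q,((M,P,Y,N),G)))'
Final: (A,(Q,((M,P,Y,N),G)));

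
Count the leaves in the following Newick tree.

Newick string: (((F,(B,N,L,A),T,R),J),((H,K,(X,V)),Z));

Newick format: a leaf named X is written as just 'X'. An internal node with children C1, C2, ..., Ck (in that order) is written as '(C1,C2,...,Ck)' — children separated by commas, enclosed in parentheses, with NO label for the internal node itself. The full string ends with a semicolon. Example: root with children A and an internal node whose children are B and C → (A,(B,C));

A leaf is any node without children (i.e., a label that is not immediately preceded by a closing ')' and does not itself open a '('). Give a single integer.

Newick: (((F,(B,N,L,A),T,R),J),((H,K,(X,V)),Z));
Scan left-to-right; a leaf is any maximal label run not followed by '(':
  pos 3: leaf 'F' → count = 1
  pos 6: leaf 'B' → count = 2
  pos 8: leaf 'N' → count = 3
  pos 10: leaf 'L' → count = 4
  pos 12: leaf 'A' → count = 5
  pos 15: leaf 'T' → count = 6
  pos 17: leaf 'R' → count = 7
  pos 20: leaf 'J' → count = 8
  pos 25: leaf 'H' → count = 9
  pos 27: leaf 'K' → count = 10
  pos 30: leaf 'X' → count = 11
  pos 32: leaf 'V' → count = 12
  pos 36: leaf 'Z' → count = 13
Total leaves: 13

Answer: 13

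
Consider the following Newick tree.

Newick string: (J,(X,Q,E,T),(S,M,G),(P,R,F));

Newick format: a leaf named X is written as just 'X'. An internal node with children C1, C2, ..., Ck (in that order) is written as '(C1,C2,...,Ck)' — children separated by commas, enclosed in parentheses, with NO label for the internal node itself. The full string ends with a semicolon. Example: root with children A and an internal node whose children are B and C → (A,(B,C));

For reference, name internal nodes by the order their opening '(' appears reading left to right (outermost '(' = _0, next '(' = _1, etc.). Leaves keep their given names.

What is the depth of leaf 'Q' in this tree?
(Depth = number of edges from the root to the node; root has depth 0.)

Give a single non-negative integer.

Newick: (J,(X,Q,E,T),(S,M,G),(P,R,F));
Naming internals by '(' encounter order: outermost '(' = _0, next = _1, ...
Query node: Q
Path from root: _0 -> _1 -> Q
Depth of Q: 2 (number of edges from root)

Answer: 2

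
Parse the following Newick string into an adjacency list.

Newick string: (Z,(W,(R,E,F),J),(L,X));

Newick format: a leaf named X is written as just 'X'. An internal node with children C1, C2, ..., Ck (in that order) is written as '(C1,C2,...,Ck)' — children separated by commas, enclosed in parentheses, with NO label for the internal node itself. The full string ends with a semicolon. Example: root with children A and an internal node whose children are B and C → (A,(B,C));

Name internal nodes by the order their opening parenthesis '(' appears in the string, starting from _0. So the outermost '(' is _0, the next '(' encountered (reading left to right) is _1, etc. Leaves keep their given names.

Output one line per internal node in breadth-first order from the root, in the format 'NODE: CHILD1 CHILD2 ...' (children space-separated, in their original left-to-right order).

Input: (Z,(W,(R,E,F),J),(L,X));
Scanning left-to-right, naming '(' by encounter order:
  pos 0: '(' -> open internal node _0 (depth 1)
  pos 3: '(' -> open internal node _1 (depth 2)
  pos 6: '(' -> open internal node _2 (depth 3)
  pos 12: ')' -> close internal node _2 (now at depth 2)
  pos 15: ')' -> close internal node _1 (now at depth 1)
  pos 17: '(' -> open internal node _3 (depth 2)
  pos 21: ')' -> close internal node _3 (now at depth 1)
  pos 22: ')' -> close internal node _0 (now at depth 0)
Total internal nodes: 4
BFS adjacency from root:
  _0: Z _1 _3
  _1: W _2 J
  _3: L X
  _2: R E F

Answer: _0: Z _1 _3
_1: W _2 J
_3: L X
_2: R E F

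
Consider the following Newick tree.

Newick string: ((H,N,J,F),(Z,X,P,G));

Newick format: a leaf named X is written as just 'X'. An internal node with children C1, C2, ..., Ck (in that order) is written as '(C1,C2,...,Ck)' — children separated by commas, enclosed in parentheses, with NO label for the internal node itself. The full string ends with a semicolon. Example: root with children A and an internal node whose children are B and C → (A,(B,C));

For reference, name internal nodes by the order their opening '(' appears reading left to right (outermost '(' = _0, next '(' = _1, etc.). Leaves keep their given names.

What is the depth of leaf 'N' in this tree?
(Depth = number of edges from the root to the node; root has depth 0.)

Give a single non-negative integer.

Answer: 2

Derivation:
Newick: ((H,N,J,F),(Z,X,P,G));
Naming internals by '(' encounter order: outermost '(' = _0, next = _1, ...
Query node: N
Path from root: _0 -> _1 -> N
Depth of N: 2 (number of edges from root)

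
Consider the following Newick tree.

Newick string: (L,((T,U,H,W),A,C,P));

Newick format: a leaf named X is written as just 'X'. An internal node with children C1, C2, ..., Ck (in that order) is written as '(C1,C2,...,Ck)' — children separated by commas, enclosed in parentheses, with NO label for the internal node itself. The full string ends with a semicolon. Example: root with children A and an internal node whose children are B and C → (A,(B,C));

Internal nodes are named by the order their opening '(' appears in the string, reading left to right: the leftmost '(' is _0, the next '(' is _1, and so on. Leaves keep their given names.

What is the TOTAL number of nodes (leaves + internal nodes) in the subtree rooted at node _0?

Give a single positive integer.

Answer: 11

Derivation:
Newick: (L,((T,U,H,W),A,C,P));
Locate _0: it is the '(' at position 0 (the 1st '(' reading left to right).
Query: subtree rooted at _0
_0: subtree_size = 1 + 10
  L: subtree_size = 1 + 0
  _1: subtree_size = 1 + 8
    _2: subtree_size = 1 + 4
      T: subtree_size = 1 + 0
      U: subtree_size = 1 + 0
      H: subtree_size = 1 + 0
      W: subtree_size = 1 + 0
    A: subtree_size = 1 + 0
    C: subtree_size = 1 + 0
    P: subtree_size = 1 + 0
Total subtree size of _0: 11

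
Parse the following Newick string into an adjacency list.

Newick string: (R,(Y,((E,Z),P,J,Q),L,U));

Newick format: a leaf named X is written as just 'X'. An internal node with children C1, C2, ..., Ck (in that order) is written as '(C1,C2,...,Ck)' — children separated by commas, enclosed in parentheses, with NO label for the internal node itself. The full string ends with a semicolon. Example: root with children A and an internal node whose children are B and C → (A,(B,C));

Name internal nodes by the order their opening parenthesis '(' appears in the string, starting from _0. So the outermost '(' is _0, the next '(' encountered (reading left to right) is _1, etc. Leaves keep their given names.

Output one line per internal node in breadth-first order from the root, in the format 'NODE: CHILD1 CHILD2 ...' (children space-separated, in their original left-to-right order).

Answer: _0: R _1
_1: Y _2 L U
_2: _3 P J Q
_3: E Z

Derivation:
Input: (R,(Y,((E,Z),P,J,Q),L,U));
Scanning left-to-right, naming '(' by encounter order:
  pos 0: '(' -> open internal node _0 (depth 1)
  pos 3: '(' -> open internal node _1 (depth 2)
  pos 6: '(' -> open internal node _2 (depth 3)
  pos 7: '(' -> open internal node _3 (depth 4)
  pos 11: ')' -> close internal node _3 (now at depth 3)
  pos 18: ')' -> close internal node _2 (now at depth 2)
  pos 23: ')' -> close internal node _1 (now at depth 1)
  pos 24: ')' -> close internal node _0 (now at depth 0)
Total internal nodes: 4
BFS adjacency from root:
  _0: R _1
  _1: Y _2 L U
  _2: _3 P J Q
  _3: E Z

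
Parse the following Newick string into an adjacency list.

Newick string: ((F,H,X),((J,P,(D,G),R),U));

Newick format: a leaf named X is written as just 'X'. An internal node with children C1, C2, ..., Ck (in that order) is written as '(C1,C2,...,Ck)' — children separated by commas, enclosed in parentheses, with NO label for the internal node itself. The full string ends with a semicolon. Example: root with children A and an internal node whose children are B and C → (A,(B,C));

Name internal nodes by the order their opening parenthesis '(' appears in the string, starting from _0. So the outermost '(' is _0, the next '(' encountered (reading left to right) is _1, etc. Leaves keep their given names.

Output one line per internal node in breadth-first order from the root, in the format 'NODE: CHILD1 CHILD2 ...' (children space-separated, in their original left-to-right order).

Answer: _0: _1 _2
_1: F H X
_2: _3 U
_3: J P _4 R
_4: D G

Derivation:
Input: ((F,H,X),((J,P,(D,G),R),U));
Scanning left-to-right, naming '(' by encounter order:
  pos 0: '(' -> open internal node _0 (depth 1)
  pos 1: '(' -> open internal node _1 (depth 2)
  pos 7: ')' -> close internal node _1 (now at depth 1)
  pos 9: '(' -> open internal node _2 (depth 2)
  pos 10: '(' -> open internal node _3 (depth 3)
  pos 15: '(' -> open internal node _4 (depth 4)
  pos 19: ')' -> close internal node _4 (now at depth 3)
  pos 22: ')' -> close internal node _3 (now at depth 2)
  pos 25: ')' -> close internal node _2 (now at depth 1)
  pos 26: ')' -> close internal node _0 (now at depth 0)
Total internal nodes: 5
BFS adjacency from root:
  _0: _1 _2
  _1: F H X
  _2: _3 U
  _3: J P _4 R
  _4: D G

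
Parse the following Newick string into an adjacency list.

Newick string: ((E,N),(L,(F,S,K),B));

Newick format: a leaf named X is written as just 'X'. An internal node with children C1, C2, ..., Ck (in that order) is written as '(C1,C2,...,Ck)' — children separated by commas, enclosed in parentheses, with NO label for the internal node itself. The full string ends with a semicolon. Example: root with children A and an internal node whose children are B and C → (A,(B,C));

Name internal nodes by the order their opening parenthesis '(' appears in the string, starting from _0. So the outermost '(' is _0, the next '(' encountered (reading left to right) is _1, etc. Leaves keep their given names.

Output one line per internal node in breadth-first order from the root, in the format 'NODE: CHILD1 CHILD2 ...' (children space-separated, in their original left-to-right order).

Input: ((E,N),(L,(F,S,K),B));
Scanning left-to-right, naming '(' by encounter order:
  pos 0: '(' -> open internal node _0 (depth 1)
  pos 1: '(' -> open internal node _1 (depth 2)
  pos 5: ')' -> close internal node _1 (now at depth 1)
  pos 7: '(' -> open internal node _2 (depth 2)
  pos 10: '(' -> open internal node _3 (depth 3)
  pos 16: ')' -> close internal node _3 (now at depth 2)
  pos 19: ')' -> close internal node _2 (now at depth 1)
  pos 20: ')' -> close internal node _0 (now at depth 0)
Total internal nodes: 4
BFS adjacency from root:
  _0: _1 _2
  _1: E N
  _2: L _3 B
  _3: F S K

Answer: _0: _1 _2
_1: E N
_2: L _3 B
_3: F S K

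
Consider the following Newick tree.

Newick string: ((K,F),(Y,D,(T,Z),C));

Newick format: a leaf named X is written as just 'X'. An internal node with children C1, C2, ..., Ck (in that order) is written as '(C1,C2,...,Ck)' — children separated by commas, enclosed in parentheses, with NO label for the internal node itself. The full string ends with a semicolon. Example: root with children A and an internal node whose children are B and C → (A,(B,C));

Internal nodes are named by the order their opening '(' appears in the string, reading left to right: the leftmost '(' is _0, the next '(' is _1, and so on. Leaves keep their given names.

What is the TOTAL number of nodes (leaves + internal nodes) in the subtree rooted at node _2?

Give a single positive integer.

Newick: ((K,F),(Y,D,(T,Z),C));
Locate _2: it is the '(' at position 7 (the 3rd '(' reading left to right).
Query: subtree rooted at _2
_2: subtree_size = 1 + 6
  Y: subtree_size = 1 + 0
  D: subtree_size = 1 + 0
  _3: subtree_size = 1 + 2
    T: subtree_size = 1 + 0
    Z: subtree_size = 1 + 0
  C: subtree_size = 1 + 0
Total subtree size of _2: 7

Answer: 7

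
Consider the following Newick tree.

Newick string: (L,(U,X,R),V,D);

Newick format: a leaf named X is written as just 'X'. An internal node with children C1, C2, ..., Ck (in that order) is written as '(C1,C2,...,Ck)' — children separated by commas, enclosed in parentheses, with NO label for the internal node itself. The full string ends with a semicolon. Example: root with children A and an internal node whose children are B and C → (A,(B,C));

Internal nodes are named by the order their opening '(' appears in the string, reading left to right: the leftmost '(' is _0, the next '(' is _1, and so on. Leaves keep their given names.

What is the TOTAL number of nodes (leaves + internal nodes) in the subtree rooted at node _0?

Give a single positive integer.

Answer: 8

Derivation:
Newick: (L,(U,X,R),V,D);
Locate _0: it is the '(' at position 0 (the 1st '(' reading left to right).
Query: subtree rooted at _0
_0: subtree_size = 1 + 7
  L: subtree_size = 1 + 0
  _1: subtree_size = 1 + 3
    U: subtree_size = 1 + 0
    X: subtree_size = 1 + 0
    R: subtree_size = 1 + 0
  V: subtree_size = 1 + 0
  D: subtree_size = 1 + 0
Total subtree size of _0: 8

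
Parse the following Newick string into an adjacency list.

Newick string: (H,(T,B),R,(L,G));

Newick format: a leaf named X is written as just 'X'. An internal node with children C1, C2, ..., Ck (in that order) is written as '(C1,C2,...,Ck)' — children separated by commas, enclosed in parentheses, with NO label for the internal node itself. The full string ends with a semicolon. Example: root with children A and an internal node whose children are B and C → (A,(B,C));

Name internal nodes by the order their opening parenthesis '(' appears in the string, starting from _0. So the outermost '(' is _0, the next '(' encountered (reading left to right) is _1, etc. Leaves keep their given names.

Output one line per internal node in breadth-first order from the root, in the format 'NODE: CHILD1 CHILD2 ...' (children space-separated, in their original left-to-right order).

Answer: _0: H _1 R _2
_1: T B
_2: L G

Derivation:
Input: (H,(T,B),R,(L,G));
Scanning left-to-right, naming '(' by encounter order:
  pos 0: '(' -> open internal node _0 (depth 1)
  pos 3: '(' -> open internal node _1 (depth 2)
  pos 7: ')' -> close internal node _1 (now at depth 1)
  pos 11: '(' -> open internal node _2 (depth 2)
  pos 15: ')' -> close internal node _2 (now at depth 1)
  pos 16: ')' -> close internal node _0 (now at depth 0)
Total internal nodes: 3
BFS adjacency from root:
  _0: H _1 R _2
  _1: T B
  _2: L G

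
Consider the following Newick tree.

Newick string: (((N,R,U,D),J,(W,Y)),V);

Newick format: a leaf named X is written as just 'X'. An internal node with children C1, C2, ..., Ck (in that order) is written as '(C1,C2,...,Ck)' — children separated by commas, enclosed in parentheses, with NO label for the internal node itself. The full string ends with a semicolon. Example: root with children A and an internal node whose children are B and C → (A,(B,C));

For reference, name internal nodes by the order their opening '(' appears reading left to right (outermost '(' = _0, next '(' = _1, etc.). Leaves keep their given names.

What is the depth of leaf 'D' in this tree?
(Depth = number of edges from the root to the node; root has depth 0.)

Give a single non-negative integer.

Answer: 3

Derivation:
Newick: (((N,R,U,D),J,(W,Y)),V);
Naming internals by '(' encounter order: outermost '(' = _0, next = _1, ...
Query node: D
Path from root: _0 -> _1 -> _2 -> D
Depth of D: 3 (number of edges from root)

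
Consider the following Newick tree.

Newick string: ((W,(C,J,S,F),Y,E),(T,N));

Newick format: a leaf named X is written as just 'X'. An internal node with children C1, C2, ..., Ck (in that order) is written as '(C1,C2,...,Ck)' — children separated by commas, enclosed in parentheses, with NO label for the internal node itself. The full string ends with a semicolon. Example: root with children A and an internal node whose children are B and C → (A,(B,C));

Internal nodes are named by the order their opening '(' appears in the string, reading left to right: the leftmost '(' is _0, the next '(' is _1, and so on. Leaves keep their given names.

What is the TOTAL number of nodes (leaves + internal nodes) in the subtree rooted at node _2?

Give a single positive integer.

Newick: ((W,(C,J,S,F),Y,E),(T,N));
Locate _2: it is the '(' at position 4 (the 3rd '(' reading left to right).
Query: subtree rooted at _2
_2: subtree_size = 1 + 4
  C: subtree_size = 1 + 0
  J: subtree_size = 1 + 0
  S: subtree_size = 1 + 0
  F: subtree_size = 1 + 0
Total subtree size of _2: 5

Answer: 5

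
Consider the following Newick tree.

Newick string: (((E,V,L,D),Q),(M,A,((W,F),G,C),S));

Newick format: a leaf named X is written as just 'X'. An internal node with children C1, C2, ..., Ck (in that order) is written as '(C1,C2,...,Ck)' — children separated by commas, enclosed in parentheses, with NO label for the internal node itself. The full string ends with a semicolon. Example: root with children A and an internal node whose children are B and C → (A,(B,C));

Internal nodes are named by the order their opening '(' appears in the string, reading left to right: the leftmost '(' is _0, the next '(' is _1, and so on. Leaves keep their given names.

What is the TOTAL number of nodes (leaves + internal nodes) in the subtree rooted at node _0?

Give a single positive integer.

Answer: 18

Derivation:
Newick: (((E,V,L,D),Q),(M,A,((W,F),G,C),S));
Locate _0: it is the '(' at position 0 (the 1st '(' reading left to right).
Query: subtree rooted at _0
_0: subtree_size = 1 + 17
  _1: subtree_size = 1 + 6
    _2: subtree_size = 1 + 4
      E: subtree_size = 1 + 0
      V: subtree_size = 1 + 0
      L: subtree_size = 1 + 0
      D: subtree_size = 1 + 0
    Q: subtree_size = 1 + 0
  _3: subtree_size = 1 + 9
    M: subtree_size = 1 + 0
    A: subtree_size = 1 + 0
    _4: subtree_size = 1 + 5
      _5: subtree_size = 1 + 2
        W: subtree_size = 1 + 0
        F: subtree_size = 1 + 0
      G: subtree_size = 1 + 0
      C: subtree_size = 1 + 0
    S: subtree_size = 1 + 0
Total subtree size of _0: 18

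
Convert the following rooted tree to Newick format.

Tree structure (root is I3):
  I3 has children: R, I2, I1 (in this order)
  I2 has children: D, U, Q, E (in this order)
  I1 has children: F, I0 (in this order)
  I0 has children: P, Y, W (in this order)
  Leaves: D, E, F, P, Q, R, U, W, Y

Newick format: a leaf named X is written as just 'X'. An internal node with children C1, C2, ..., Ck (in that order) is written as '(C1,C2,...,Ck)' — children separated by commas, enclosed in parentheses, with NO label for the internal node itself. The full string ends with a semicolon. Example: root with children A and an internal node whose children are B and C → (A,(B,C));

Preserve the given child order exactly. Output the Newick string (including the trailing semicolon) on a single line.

Answer: (R,(D,U,Q,E),(F,(P,Y,W)));

Derivation:
internal I3 with children ['R', 'I2', 'I1']
  leaf 'R' → 'R'
  internal I2 with children ['D', 'U', 'Q', 'E']
    leaf 'D' → 'D'
    leaf 'U' → 'U'
    leaf 'Q' → 'Q'
    leaf 'E' → 'E'
  → '(D,U,Q,E)'
  internal I1 with children ['F', 'I0']
    leaf 'F' → 'F'
    internal I0 with children ['P', 'Y', 'W']
      leaf 'P' → 'P'
      leaf 'Y' → 'Y'
      leaf 'W' → 'W'
    → '(P,Y,W)'
  → '(F,(P,Y,W))'
→ '(R,(D,U,Q,E),(F,(P,Y,W)))'
Final: (R,(D,U,Q,E),(F,(P,Y,W)));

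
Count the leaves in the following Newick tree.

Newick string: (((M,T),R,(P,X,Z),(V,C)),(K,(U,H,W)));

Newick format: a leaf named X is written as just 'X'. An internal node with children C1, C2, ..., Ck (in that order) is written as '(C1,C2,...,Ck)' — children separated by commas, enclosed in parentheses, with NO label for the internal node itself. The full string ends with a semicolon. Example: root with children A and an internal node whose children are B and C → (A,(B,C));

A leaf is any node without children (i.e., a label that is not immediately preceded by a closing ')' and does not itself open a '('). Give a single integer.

Newick: (((M,T),R,(P,X,Z),(V,C)),(K,(U,H,W)));
Scan left-to-right; a leaf is any maximal label run not followed by '(':
  pos 3: leaf 'M' → count = 1
  pos 5: leaf 'T' → count = 2
  pos 8: leaf 'R' → count = 3
  pos 11: leaf 'P' → count = 4
  pos 13: leaf 'X' → count = 5
  pos 15: leaf 'Z' → count = 6
  pos 19: leaf 'V' → count = 7
  pos 21: leaf 'C' → count = 8
  pos 26: leaf 'K' → count = 9
  pos 29: leaf 'U' → count = 10
  pos 31: leaf 'H' → count = 11
  pos 33: leaf 'W' → count = 12
Total leaves: 12

Answer: 12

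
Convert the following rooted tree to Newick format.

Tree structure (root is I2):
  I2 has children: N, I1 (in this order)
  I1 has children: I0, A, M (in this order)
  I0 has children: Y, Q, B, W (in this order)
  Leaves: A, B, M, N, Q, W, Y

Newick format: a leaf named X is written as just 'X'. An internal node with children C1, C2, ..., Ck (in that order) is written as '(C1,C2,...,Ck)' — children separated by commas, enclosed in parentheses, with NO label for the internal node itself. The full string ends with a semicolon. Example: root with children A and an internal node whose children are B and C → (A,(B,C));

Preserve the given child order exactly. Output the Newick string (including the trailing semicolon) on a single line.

internal I2 with children ['N', 'I1']
  leaf 'N' → 'N'
  internal I1 with children ['I0', 'A', 'M']
    internal I0 with children ['Y', 'Q', 'B', 'W']
      leaf 'Y' → 'Y'
      leaf 'Q' → 'Q'
      leaf 'B' → 'B'
      leaf 'W' → 'W'
    → '(Y,Q,B,W)'
    leaf 'A' → 'A'
    leaf 'M' → 'M'
  → '((Y,Q,B,W),A,M)'
→ '(N,((Y,Q,B,W),A,M))'
Final: (N,((Y,Q,B,W),A,M));

Answer: (N,((Y,Q,B,W),A,M));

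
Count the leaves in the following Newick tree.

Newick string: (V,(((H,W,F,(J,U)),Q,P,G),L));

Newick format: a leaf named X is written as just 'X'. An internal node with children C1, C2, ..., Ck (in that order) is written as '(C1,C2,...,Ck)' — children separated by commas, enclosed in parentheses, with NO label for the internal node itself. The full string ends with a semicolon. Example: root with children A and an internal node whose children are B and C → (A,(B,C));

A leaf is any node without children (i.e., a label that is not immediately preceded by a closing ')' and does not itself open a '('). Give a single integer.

Answer: 10

Derivation:
Newick: (V,(((H,W,F,(J,U)),Q,P,G),L));
Scan left-to-right; a leaf is any maximal label run not followed by '(':
  pos 1: leaf 'V' → count = 1
  pos 6: leaf 'H' → count = 2
  pos 8: leaf 'W' → count = 3
  pos 10: leaf 'F' → count = 4
  pos 13: leaf 'J' → count = 5
  pos 15: leaf 'U' → count = 6
  pos 19: leaf 'Q' → count = 7
  pos 21: leaf 'P' → count = 8
  pos 23: leaf 'G' → count = 9
  pos 26: leaf 'L' → count = 10
Total leaves: 10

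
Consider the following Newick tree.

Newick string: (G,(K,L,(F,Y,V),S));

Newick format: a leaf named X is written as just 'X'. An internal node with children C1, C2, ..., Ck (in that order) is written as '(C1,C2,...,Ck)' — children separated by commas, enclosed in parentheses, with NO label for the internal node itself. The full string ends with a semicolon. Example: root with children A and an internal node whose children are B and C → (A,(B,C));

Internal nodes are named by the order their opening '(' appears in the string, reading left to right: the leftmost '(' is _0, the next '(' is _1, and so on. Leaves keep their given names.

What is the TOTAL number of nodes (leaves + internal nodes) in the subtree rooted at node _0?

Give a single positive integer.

Answer: 10

Derivation:
Newick: (G,(K,L,(F,Y,V),S));
Locate _0: it is the '(' at position 0 (the 1st '(' reading left to right).
Query: subtree rooted at _0
_0: subtree_size = 1 + 9
  G: subtree_size = 1 + 0
  _1: subtree_size = 1 + 7
    K: subtree_size = 1 + 0
    L: subtree_size = 1 + 0
    _2: subtree_size = 1 + 3
      F: subtree_size = 1 + 0
      Y: subtree_size = 1 + 0
      V: subtree_size = 1 + 0
    S: subtree_size = 1 + 0
Total subtree size of _0: 10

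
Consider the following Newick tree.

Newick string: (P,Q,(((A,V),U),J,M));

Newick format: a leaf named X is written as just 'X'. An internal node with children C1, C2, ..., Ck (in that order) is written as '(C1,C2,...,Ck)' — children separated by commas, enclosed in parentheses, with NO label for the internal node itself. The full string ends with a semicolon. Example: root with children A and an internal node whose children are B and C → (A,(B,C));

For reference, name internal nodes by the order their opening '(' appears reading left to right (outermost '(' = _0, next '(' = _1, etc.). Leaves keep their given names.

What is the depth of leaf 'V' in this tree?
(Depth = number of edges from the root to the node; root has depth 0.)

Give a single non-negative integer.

Answer: 4

Derivation:
Newick: (P,Q,(((A,V),U),J,M));
Naming internals by '(' encounter order: outermost '(' = _0, next = _1, ...
Query node: V
Path from root: _0 -> _1 -> _2 -> _3 -> V
Depth of V: 4 (number of edges from root)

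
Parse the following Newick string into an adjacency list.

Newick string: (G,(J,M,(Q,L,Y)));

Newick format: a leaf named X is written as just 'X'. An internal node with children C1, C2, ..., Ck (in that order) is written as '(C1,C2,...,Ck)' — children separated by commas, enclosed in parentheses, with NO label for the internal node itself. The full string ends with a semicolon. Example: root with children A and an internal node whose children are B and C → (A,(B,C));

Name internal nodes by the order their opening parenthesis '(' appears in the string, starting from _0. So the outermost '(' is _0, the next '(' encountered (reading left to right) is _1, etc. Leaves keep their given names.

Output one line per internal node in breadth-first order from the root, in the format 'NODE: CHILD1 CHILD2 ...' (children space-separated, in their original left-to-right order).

Input: (G,(J,M,(Q,L,Y)));
Scanning left-to-right, naming '(' by encounter order:
  pos 0: '(' -> open internal node _0 (depth 1)
  pos 3: '(' -> open internal node _1 (depth 2)
  pos 8: '(' -> open internal node _2 (depth 3)
  pos 14: ')' -> close internal node _2 (now at depth 2)
  pos 15: ')' -> close internal node _1 (now at depth 1)
  pos 16: ')' -> close internal node _0 (now at depth 0)
Total internal nodes: 3
BFS adjacency from root:
  _0: G _1
  _1: J M _2
  _2: Q L Y

Answer: _0: G _1
_1: J M _2
_2: Q L Y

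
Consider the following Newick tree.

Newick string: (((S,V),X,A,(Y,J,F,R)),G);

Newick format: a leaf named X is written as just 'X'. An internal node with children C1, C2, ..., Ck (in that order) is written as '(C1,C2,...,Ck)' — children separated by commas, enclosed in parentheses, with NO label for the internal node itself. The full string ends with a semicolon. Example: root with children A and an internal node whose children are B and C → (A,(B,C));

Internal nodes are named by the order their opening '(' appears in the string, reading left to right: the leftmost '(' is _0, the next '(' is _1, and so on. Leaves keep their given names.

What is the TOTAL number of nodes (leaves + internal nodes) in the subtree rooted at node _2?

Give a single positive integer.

Answer: 3

Derivation:
Newick: (((S,V),X,A,(Y,J,F,R)),G);
Locate _2: it is the '(' at position 2 (the 3rd '(' reading left to right).
Query: subtree rooted at _2
_2: subtree_size = 1 + 2
  S: subtree_size = 1 + 0
  V: subtree_size = 1 + 0
Total subtree size of _2: 3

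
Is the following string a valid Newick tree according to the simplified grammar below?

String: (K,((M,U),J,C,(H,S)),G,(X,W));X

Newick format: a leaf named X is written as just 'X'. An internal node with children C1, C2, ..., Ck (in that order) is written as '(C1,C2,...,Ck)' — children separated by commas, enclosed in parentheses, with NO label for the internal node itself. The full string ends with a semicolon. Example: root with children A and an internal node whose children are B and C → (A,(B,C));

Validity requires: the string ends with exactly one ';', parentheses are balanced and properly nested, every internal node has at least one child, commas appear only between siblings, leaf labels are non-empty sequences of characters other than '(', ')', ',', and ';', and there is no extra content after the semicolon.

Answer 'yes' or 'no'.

Input: (K,((M,U),J,C,(H,S)),G,(X,W));X
Paren balance: 5 '(' vs 5 ')' OK
Ends with single ';': False
Full parse: FAILS (must end with ;)
Valid: False

Answer: no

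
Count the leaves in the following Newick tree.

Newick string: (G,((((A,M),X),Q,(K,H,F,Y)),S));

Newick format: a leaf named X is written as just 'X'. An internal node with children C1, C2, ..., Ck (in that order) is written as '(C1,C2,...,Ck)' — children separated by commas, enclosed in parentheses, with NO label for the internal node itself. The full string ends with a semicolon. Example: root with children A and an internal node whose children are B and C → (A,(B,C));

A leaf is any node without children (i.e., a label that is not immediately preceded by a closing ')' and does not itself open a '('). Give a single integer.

Newick: (G,((((A,M),X),Q,(K,H,F,Y)),S));
Scan left-to-right; a leaf is any maximal label run not followed by '(':
  pos 1: leaf 'G' → count = 1
  pos 7: leaf 'A' → count = 2
  pos 9: leaf 'M' → count = 3
  pos 12: leaf 'X' → count = 4
  pos 15: leaf 'Q' → count = 5
  pos 18: leaf 'K' → count = 6
  pos 20: leaf 'H' → count = 7
  pos 22: leaf 'F' → count = 8
  pos 24: leaf 'Y' → count = 9
  pos 28: leaf 'S' → count = 10
Total leaves: 10

Answer: 10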